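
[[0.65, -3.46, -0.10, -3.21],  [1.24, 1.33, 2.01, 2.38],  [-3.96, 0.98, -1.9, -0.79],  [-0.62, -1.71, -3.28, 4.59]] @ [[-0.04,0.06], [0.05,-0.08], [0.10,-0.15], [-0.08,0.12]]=[[0.05, -0.05],  [0.03, -0.05],  [0.08, -0.13],  [-0.76, 1.14]]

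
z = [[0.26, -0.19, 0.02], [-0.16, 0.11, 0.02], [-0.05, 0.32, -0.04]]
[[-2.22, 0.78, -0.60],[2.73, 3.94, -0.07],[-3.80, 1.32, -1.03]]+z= [[-1.96, 0.59, -0.58], [2.57, 4.05, -0.05], [-3.85, 1.64, -1.07]]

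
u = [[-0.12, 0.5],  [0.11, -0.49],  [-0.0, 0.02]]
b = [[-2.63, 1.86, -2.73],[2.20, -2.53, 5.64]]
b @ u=[[0.52,-2.28],[-0.54,2.45]]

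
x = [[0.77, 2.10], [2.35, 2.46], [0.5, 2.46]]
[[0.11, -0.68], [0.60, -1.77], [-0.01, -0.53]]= x @ [[0.33, -0.67], [-0.07, -0.08]]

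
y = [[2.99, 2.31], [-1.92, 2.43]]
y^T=[[2.99, -1.92],  [2.31, 2.43]]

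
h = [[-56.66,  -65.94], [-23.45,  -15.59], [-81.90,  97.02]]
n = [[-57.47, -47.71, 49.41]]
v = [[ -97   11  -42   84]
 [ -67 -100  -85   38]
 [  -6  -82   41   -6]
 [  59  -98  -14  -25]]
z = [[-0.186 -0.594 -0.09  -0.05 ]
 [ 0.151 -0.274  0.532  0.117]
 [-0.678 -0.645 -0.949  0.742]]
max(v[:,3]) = 84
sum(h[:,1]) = 15.489999999999995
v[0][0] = -97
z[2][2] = -0.949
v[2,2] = 41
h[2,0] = -81.9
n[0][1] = -47.71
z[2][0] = -0.678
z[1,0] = 0.151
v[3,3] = -25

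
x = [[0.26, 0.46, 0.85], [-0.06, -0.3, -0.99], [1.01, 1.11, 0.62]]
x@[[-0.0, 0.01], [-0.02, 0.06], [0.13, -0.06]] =[[0.1, -0.02], [-0.12, 0.04], [0.06, 0.04]]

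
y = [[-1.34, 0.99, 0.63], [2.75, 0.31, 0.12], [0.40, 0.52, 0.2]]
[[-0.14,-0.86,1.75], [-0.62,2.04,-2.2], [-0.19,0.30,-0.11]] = y @ [[-0.20, 0.74, -0.85], [0.08, -0.19, 0.17], [-0.78, 0.50, 0.70]]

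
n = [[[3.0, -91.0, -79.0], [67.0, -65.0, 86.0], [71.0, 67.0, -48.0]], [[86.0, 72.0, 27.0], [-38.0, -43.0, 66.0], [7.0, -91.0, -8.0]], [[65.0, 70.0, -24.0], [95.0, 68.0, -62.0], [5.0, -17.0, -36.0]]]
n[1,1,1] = -43.0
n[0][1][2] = 86.0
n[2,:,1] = [70.0, 68.0, -17.0]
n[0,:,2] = [-79.0, 86.0, -48.0]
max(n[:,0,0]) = 86.0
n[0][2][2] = -48.0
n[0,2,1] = 67.0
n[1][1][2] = 66.0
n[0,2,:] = [71.0, 67.0, -48.0]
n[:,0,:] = [[3.0, -91.0, -79.0], [86.0, 72.0, 27.0], [65.0, 70.0, -24.0]]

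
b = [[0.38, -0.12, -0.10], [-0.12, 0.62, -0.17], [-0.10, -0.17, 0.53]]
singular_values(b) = [0.75, 0.54, 0.24]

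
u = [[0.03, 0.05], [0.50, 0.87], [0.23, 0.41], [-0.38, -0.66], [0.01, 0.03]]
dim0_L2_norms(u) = [0.67, 1.17]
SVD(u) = [[-0.04, -0.15], [-0.75, -0.14], [-0.35, 0.55], [0.57, 0.18], [-0.02, 0.79]] @ diag([1.346193641558025, 0.007917034087517677]) @ [[-0.5, -0.87], [-0.87, 0.50]]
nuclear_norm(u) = 1.35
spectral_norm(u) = 1.35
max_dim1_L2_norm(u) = 1.0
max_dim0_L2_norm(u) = 1.17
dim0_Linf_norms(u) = [0.5, 0.87]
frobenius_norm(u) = 1.35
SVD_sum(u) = [[0.03, 0.05], [0.5, 0.87], [0.23, 0.41], [-0.38, -0.66], [0.02, 0.03]] + [[0.0, -0.00], [0.0, -0.0], [-0.0, 0.0], [-0.00, 0.0], [-0.01, 0.00]]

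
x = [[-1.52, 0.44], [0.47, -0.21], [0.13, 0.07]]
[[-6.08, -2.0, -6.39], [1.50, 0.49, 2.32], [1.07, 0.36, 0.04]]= x @ [[5.48, 1.82, 2.85], [5.12, 1.74, -4.67]]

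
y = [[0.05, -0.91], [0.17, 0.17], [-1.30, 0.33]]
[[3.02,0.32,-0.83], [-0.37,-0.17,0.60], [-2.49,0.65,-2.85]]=y @ [[1.09, -0.6, 2.46], [-3.26, -0.39, 1.05]]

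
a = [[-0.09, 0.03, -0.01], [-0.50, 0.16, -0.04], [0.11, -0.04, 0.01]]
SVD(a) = [[-0.17, 0.4, 0.9], [-0.96, -0.27, -0.07], [0.21, -0.88, 0.43]] @ diag([0.5477872524507119, 0.004915325595780499, 0.0022283686381645755]) @ [[0.95, -0.31, 0.08], [0.31, 0.86, -0.42], [-0.06, -0.42, -0.91]]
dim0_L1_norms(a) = [0.7, 0.23, 0.06]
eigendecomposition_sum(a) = [[-0.13, 0.04, -0.01], [-0.63, 0.19, -0.02], [0.19, -0.06, 0.01]] + [[0.05,-0.01,-0.00], [0.14,-0.03,-0.01], [-0.07,0.02,0.01]] + [[-0.00, 0.00, -0.00], [-0.01, 0.0, -0.00], [-0.01, 0.00, -0.0]]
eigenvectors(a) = [[-0.20,-0.28,0.23], [-0.94,-0.85,0.83], [0.28,0.44,0.50]]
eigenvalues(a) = [0.07, 0.02, -0.0]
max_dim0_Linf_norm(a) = 0.5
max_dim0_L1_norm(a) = 0.7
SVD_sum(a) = [[-0.09, 0.03, -0.01], [-0.5, 0.16, -0.04], [0.11, -0.04, 0.01]] + [[0.0, 0.0, -0.0], [-0.00, -0.00, 0.00], [-0.0, -0.00, 0.0]] + [[-0.0, -0.0, -0.00], [0.0, 0.0, 0.00], [-0.0, -0.00, -0.00]]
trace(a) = 0.08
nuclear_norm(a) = 0.55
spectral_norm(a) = 0.55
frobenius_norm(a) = 0.55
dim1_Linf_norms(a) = [0.09, 0.5, 0.11]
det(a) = -0.00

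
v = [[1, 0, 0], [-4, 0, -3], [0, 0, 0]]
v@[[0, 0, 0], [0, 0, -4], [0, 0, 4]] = [[0, 0, 0], [0, 0, -12], [0, 0, 0]]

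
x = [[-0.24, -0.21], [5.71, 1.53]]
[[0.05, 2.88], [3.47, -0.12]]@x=[[16.43,4.4],[-1.52,-0.91]]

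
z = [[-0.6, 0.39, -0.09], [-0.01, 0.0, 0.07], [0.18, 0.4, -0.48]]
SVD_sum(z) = [[-0.36,0.46,-0.28], [0.01,-0.02,0.01], [-0.22,0.28,-0.17]] + [[-0.24, -0.07, 0.19], [-0.04, -0.01, 0.03], [0.40, 0.12, -0.31]] + [[-0.0, -0.0, -0.00], [0.01, 0.03, 0.03], [0.0, 0.0, 0.0]]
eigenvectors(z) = [[0.17-0.65j, 0.17+0.65j, 0.33+0.00j],[(0.09+0.01j), 0.09-0.01j, (0.7+0j)],[-0.74+0.00j, (-0.74-0j), (0.63+0j)]]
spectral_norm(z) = 0.76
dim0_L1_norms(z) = [0.79, 0.79, 0.64]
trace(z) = -1.08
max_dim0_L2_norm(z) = 0.63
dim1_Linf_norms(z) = [0.6, 0.07, 0.48]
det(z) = 0.02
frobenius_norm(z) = 0.97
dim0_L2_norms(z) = [0.63, 0.56, 0.49]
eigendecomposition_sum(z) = [[(-0.3+0.01j), 0.18+0.21j, (-0.05-0.24j)], [(-0.01-0.04j), (-0.03+0.03j), 0.03-0.01j], [0.09+0.32j, (0.18-0.25j), -0.24+0.12j]] + [[(-0.3-0.01j), 0.18-0.21j, (-0.05+0.24j)], [-0.01+0.04j, (-0.03-0.03j), 0.03+0.01j], [0.09-0.32j, (0.18+0.25j), -0.24-0.12j]] + [[0j, (0.02-0j), 0.00+0.00j], [0.00+0.00j, 0.05-0.00j, 0.01+0.00j], [0.00+0.00j, 0.05-0.00j, (0.01+0j)]]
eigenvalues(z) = [(-0.57+0.15j), (-0.57-0.15j), (0.06+0j)]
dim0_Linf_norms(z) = [0.6, 0.4, 0.48]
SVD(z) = [[-0.85, 0.52, 0.01],  [0.03, 0.08, -1.00],  [-0.52, -0.85, -0.09]] @ diag([0.7586108330558933, 0.6087659726594337, 0.04374465112740131]) @ [[0.55, -0.71, 0.43], [-0.76, -0.23, 0.60], [-0.33, -0.66, -0.67]]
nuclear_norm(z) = 1.41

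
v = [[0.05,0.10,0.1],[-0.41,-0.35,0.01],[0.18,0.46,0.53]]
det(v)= -0.000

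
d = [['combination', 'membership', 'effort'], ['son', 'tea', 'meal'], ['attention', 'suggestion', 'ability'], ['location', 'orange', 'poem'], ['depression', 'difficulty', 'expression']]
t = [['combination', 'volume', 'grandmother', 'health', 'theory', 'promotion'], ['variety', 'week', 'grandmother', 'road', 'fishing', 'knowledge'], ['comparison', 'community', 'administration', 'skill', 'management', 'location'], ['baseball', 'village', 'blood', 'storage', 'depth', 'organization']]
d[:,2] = ['effort', 'meal', 'ability', 'poem', 'expression']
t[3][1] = 'village'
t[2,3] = 'skill'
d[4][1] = 'difficulty'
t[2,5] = 'location'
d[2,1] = 'suggestion'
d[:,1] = ['membership', 'tea', 'suggestion', 'orange', 'difficulty']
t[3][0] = 'baseball'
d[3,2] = 'poem'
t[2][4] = 'management'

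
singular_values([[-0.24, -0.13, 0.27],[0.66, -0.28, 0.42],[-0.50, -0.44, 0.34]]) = [0.87, 0.79, 0.12]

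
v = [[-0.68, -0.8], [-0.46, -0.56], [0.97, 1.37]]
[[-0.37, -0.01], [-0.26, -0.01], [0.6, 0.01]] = v@[[0.21, 0.09], [0.29, -0.06]]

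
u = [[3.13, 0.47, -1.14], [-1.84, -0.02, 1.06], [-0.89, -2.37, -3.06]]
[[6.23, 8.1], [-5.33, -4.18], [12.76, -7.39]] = u @ [[0.86, 1.62],  [-1.11, 3.88],  [-3.56, -1.06]]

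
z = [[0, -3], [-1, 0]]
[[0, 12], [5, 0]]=z @ [[-5, 0], [0, -4]]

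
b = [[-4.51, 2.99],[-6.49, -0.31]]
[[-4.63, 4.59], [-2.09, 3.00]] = b @ [[0.37,-0.50], [-0.99,0.78]]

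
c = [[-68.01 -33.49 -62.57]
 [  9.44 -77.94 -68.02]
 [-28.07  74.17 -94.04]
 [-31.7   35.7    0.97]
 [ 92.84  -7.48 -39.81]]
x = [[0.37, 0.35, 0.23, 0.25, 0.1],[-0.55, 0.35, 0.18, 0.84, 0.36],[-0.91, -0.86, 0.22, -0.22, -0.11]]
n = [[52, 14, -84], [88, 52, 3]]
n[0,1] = 14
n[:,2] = [-84, 3]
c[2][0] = -28.07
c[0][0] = -68.01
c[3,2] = 0.97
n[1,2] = 3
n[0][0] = 52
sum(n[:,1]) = 66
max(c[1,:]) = 9.44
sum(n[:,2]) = -81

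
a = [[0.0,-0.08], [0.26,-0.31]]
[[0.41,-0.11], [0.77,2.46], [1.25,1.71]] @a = [[-0.03, 0.00], [0.64, -0.82], [0.44, -0.63]]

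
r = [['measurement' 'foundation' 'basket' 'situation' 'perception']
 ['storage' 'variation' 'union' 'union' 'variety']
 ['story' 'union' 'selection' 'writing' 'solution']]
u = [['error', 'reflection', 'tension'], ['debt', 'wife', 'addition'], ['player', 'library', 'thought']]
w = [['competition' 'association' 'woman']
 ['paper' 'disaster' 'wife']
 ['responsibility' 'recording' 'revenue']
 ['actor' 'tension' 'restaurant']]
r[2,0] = 'story'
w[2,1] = 'recording'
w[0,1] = 'association'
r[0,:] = ['measurement', 'foundation', 'basket', 'situation', 'perception']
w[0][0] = 'competition'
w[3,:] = ['actor', 'tension', 'restaurant']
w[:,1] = ['association', 'disaster', 'recording', 'tension']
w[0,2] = 'woman'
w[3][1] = 'tension'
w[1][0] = 'paper'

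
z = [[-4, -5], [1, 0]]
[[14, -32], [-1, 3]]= z @ [[-1, 3], [-2, 4]]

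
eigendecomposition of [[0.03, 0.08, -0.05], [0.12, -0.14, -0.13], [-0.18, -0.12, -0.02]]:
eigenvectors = [[0.49, 0.57, -0.22],[0.48, -0.44, 0.91],[-0.73, 0.69, 0.35]]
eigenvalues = [0.18, -0.09, -0.22]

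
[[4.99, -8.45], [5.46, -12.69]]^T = [[4.99, 5.46], [-8.45, -12.69]]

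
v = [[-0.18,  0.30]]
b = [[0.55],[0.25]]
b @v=[[-0.10, 0.16],  [-0.04, 0.08]]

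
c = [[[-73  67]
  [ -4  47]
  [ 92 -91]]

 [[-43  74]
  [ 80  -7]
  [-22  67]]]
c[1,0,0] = -43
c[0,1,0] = -4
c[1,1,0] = 80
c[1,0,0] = -43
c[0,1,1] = 47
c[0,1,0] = -4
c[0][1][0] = -4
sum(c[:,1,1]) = 40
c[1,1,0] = 80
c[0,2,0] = 92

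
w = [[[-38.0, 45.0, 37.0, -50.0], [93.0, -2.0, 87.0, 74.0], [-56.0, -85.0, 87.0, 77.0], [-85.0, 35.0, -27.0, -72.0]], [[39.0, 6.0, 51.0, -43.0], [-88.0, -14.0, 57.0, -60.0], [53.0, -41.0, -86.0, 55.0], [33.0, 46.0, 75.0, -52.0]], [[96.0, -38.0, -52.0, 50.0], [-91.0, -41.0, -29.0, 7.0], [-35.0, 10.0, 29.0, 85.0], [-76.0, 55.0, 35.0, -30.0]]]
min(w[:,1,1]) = -41.0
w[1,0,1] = 6.0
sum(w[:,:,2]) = 264.0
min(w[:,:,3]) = -72.0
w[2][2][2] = 29.0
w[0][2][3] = 77.0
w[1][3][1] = 46.0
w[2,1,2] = -29.0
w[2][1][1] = -41.0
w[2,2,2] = 29.0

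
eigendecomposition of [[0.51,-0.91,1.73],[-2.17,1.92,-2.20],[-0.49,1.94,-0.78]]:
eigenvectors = [[0.82+0.00j,(0.26+0.21j),0.26-0.21j], [(0.23+0j),(-0.73+0j),(-0.73-0j)], [(-0.53+0j),(-0.48+0.34j),-0.48-0.34j]]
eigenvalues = [(-0.85+0j), (1.25+1.67j), (1.25-1.67j)]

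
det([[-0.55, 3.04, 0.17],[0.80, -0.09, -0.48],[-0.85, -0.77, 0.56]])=-0.008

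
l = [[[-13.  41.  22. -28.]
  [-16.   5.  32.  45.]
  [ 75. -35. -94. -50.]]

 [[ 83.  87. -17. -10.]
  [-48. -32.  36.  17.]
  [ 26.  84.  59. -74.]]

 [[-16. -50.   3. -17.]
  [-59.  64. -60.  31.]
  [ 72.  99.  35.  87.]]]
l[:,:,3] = [[-28.0, 45.0, -50.0], [-10.0, 17.0, -74.0], [-17.0, 31.0, 87.0]]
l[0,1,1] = 5.0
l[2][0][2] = 3.0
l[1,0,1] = 87.0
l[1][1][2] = 36.0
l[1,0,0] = 83.0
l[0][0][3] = -28.0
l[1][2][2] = 59.0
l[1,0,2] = -17.0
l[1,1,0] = -48.0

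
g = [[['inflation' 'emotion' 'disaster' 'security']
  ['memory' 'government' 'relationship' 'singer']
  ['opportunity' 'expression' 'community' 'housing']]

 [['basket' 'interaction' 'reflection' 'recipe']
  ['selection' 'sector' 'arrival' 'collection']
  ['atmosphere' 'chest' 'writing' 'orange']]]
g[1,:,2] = ['reflection', 'arrival', 'writing']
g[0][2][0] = 'opportunity'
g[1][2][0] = 'atmosphere'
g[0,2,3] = 'housing'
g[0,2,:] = ['opportunity', 'expression', 'community', 'housing']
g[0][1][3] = 'singer'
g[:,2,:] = [['opportunity', 'expression', 'community', 'housing'], ['atmosphere', 'chest', 'writing', 'orange']]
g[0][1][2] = 'relationship'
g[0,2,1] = 'expression'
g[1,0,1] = 'interaction'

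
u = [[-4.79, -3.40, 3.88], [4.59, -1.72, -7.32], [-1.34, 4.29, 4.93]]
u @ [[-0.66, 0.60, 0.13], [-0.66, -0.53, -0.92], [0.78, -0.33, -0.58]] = [[8.43, -2.35, 0.25], [-7.6, 6.08, 6.42], [1.9, -4.70, -6.98]]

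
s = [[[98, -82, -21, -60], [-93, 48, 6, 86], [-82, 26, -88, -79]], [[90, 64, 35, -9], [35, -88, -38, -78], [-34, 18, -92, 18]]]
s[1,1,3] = -78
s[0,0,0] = 98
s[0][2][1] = 26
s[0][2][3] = -79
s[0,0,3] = -60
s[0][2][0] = -82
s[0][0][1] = -82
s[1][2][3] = 18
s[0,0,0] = 98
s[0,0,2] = -21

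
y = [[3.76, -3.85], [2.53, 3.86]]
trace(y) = 7.62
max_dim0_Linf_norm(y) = 3.86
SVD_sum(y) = [[1.95, -4.61],[-1.00, 2.37]] + [[1.81, 0.76], [3.53, 1.49]]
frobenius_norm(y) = 7.09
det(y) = 24.25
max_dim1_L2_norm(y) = 5.38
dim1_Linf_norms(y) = [3.85, 3.86]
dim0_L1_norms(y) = [6.29, 7.71]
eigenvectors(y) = [[0.78+0.00j, (0.78-0j)],  [-0.01-0.63j, (-0.01+0.63j)]]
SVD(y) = [[-0.89, 0.46], [0.46, 0.89]] @ diag([5.631015901143353, 4.307233441673518]) @ [[-0.39,0.92],[0.92,0.39]]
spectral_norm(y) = 5.63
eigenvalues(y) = [(3.81+3.12j), (3.81-3.12j)]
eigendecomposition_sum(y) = [[1.88+1.59j, -1.93+2.35j], [1.26-1.54j, (1.93+1.53j)]] + [[1.88-1.59j, -1.93-2.35j], [1.26+1.54j, (1.93-1.53j)]]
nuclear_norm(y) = 9.94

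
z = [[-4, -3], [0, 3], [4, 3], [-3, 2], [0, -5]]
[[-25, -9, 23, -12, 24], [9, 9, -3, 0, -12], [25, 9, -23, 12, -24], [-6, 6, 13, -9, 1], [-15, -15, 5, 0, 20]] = z @ [[4, 0, -5, 3, -3], [3, 3, -1, 0, -4]]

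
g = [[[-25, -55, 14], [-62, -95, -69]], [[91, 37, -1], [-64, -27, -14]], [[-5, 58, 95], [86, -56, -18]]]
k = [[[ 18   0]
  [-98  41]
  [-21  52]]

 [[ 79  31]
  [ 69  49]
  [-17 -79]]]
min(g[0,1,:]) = -95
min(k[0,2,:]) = -21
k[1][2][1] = -79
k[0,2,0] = -21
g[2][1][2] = -18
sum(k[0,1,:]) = -57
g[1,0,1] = 37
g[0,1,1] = -95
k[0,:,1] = [0, 41, 52]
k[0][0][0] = 18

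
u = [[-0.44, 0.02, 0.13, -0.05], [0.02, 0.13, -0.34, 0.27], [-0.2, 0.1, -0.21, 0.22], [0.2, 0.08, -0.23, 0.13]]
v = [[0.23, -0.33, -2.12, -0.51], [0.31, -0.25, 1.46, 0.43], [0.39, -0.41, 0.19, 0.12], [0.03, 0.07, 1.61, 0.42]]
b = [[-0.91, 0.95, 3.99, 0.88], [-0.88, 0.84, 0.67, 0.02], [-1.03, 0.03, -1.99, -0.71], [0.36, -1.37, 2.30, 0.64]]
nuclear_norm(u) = 1.20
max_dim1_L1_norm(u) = 0.76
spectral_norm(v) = 3.15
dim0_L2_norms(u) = [0.52, 0.18, 0.48, 0.38]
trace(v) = 0.59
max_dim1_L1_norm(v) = 3.19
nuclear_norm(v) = 3.97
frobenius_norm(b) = 5.80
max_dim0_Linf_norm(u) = 0.44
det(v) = 0.00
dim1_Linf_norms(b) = [3.99, 0.88, 1.99, 2.3]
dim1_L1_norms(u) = [0.64, 0.76, 0.73, 0.64]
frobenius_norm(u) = 0.82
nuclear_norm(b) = 8.52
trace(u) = -0.39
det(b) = -0.03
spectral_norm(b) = 5.23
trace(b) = -1.42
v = u @ b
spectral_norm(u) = 0.65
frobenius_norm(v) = 3.25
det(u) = 0.00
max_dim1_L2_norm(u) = 0.46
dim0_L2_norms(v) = [0.55, 0.59, 3.04, 0.8]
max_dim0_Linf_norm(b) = 3.99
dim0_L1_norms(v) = [0.96, 1.06, 5.38, 1.48]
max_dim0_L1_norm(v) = 5.38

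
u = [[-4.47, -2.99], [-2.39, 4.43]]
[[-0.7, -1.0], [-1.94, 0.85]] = u@[[0.33, 0.07], [-0.26, 0.23]]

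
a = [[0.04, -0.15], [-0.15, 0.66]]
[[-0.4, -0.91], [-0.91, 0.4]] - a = [[-0.44, -0.76], [-0.76, -0.26]]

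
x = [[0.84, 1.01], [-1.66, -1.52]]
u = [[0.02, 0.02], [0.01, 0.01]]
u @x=[[-0.02, -0.01], [-0.01, -0.01]]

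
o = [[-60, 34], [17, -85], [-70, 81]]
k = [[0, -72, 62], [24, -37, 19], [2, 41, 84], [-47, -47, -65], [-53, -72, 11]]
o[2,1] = 81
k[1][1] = -37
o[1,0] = 17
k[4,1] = -72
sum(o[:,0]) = -113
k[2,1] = 41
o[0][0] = -60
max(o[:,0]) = 17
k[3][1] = -47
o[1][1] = -85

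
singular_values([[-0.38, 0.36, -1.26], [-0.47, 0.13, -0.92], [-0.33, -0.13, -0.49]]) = [1.79, 0.32, 0.06]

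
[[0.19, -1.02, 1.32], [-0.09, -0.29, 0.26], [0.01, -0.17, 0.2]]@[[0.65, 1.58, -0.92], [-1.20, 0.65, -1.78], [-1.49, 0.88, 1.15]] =[[-0.62, 0.8, 3.16],[-0.10, -0.10, 0.9],[-0.09, 0.08, 0.52]]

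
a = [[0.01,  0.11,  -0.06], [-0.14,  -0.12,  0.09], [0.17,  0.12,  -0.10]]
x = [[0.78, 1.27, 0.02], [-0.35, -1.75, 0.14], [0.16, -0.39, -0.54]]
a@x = [[-0.04,-0.16,0.05], [-0.05,-0.0,-0.07], [0.07,0.04,0.07]]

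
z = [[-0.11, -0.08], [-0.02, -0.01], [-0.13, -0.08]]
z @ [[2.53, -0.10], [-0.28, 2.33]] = [[-0.26, -0.18],[-0.05, -0.02],[-0.31, -0.17]]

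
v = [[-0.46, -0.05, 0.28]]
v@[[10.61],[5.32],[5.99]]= [[-3.47]]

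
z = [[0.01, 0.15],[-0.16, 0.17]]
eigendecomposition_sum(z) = [[0.01+0.09j, 0.08-0.05j],[-0.08+0.05j, 0.08+0.04j]] + [[-0.09j, 0.08+0.05j], [(-0.08-0.05j), 0.08-0.04j]]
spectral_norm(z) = 0.26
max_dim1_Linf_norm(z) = 0.17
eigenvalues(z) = [(0.09+0.13j), (0.09-0.13j)]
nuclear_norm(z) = 0.36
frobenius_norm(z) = 0.28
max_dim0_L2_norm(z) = 0.23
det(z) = 0.03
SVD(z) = [[0.47, 0.88], [0.88, -0.47]] @ diag([0.2593905809987562, 0.09907838557994224]) @ [[-0.53, 0.85],[0.85, 0.53]]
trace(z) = 0.18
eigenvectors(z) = [[(-0.36+0.6j), -0.36-0.60j], [(-0.72+0j), (-0.72-0j)]]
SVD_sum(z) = [[-0.06,0.1], [-0.12,0.19]] + [[0.07,0.05], [-0.04,-0.02]]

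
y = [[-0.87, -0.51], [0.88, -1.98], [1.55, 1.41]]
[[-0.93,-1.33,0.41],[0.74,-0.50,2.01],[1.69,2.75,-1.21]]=y @[[1.02, 1.1, 0.10],[0.08, 0.74, -0.97]]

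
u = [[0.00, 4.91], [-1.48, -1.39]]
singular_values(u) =[5.12, 1.42]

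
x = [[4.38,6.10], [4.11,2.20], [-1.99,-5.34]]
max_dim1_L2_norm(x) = 7.51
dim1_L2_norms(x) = [7.51, 4.66, 5.7]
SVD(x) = [[-0.74,  0.01], [-0.41,  -0.80], [0.54,  -0.6]] @ diag([10.204641668309787, 2.5431257187554963]) @ [[-0.59, -0.81],[-0.81, 0.59]]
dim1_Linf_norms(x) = [6.1, 4.11, 5.34]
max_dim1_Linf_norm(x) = 6.1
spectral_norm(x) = 10.20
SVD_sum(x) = [[4.4,6.08], [2.46,3.4], [-3.22,-4.45]] + [[-0.02, 0.02],[1.65, -1.2],[1.23, -0.89]]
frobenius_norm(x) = 10.52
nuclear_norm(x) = 12.75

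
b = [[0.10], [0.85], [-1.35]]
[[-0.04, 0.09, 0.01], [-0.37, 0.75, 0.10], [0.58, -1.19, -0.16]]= b@[[-0.43,0.88,0.12]]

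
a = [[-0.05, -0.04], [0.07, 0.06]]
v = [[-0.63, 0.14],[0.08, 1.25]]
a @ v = [[0.03,  -0.06], [-0.04,  0.08]]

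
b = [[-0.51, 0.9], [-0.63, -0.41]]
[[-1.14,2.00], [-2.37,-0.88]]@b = [[-0.68, -1.85], [1.76, -1.77]]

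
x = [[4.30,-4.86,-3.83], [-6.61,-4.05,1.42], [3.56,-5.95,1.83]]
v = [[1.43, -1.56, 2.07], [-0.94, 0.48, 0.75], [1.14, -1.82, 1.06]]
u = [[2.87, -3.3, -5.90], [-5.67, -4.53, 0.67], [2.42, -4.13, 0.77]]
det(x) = -284.75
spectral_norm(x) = 9.68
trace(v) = 2.97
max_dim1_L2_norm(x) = 7.88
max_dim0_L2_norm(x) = 8.68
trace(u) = -0.89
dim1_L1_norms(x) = [12.99, 12.08, 11.34]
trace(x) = 2.08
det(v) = 2.20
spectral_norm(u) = 7.86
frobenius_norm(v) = 4.02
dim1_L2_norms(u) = [7.34, 7.29, 4.85]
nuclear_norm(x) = 21.32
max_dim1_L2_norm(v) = 2.96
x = u + v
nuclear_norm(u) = 19.08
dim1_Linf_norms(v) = [2.07, 0.94, 1.82]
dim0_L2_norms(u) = [6.8, 6.96, 5.99]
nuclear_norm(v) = 5.54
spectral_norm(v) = 3.77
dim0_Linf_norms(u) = [5.67, 4.53, 5.9]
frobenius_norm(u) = 11.43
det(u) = -224.67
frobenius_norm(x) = 13.05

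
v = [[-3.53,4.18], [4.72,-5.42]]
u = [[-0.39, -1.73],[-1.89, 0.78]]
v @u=[[-6.52, 9.37], [8.4, -12.39]]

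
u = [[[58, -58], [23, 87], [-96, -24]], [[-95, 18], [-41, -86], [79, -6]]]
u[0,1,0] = 23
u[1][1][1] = -86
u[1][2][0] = 79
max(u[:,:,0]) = 79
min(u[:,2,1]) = -24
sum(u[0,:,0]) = -15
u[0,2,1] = -24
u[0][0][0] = 58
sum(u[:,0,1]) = -40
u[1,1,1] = -86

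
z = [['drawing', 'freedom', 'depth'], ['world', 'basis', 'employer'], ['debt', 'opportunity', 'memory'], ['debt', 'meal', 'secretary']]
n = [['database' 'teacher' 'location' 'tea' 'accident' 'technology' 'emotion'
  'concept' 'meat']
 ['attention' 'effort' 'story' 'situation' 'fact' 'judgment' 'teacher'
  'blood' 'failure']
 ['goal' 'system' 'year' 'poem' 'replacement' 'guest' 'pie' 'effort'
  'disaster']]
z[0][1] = 'freedom'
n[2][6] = 'pie'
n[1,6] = 'teacher'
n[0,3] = 'tea'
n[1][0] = 'attention'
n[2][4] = 'replacement'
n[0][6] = 'emotion'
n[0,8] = 'meat'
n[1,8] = 'failure'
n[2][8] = 'disaster'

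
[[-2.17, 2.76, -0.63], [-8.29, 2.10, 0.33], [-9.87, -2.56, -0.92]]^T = [[-2.17, -8.29, -9.87], [2.76, 2.10, -2.56], [-0.63, 0.33, -0.92]]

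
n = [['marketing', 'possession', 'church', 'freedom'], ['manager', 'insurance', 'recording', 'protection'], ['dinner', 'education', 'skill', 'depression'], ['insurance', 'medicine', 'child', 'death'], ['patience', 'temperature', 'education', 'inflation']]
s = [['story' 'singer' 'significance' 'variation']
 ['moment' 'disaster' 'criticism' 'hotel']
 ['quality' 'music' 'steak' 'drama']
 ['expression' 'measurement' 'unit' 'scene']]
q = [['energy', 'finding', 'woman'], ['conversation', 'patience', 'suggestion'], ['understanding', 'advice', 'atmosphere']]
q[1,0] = 'conversation'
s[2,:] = ['quality', 'music', 'steak', 'drama']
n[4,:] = ['patience', 'temperature', 'education', 'inflation']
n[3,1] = 'medicine'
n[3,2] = 'child'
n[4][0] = 'patience'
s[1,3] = 'hotel'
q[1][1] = 'patience'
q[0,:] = ['energy', 'finding', 'woman']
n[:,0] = ['marketing', 'manager', 'dinner', 'insurance', 'patience']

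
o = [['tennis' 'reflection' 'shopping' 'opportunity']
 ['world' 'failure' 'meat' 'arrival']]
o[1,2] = 'meat'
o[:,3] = ['opportunity', 'arrival']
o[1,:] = ['world', 'failure', 'meat', 'arrival']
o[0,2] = 'shopping'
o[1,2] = 'meat'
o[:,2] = ['shopping', 'meat']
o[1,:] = ['world', 'failure', 'meat', 'arrival']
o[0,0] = 'tennis'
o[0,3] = 'opportunity'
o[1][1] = 'failure'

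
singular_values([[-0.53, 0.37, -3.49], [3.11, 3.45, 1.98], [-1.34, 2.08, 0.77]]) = [5.45, 3.08, 2.37]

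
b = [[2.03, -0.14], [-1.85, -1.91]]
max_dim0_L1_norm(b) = 3.88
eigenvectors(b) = [[0.91, 0.03],[-0.42, 1.00]]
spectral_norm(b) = 3.06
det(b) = -4.14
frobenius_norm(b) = 3.35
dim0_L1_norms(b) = [3.88, 2.05]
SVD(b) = [[-0.55,0.83], [0.83,0.55]] @ diag([3.0641198955054456, 1.349914540246047]) @ [[-0.87, -0.49], [0.49, -0.87]]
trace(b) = 0.12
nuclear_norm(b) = 4.41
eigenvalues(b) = [2.09, -1.97]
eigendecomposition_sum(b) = [[2.06,-0.07], [-0.95,0.03]] + [[-0.03, -0.07], [-0.9, -1.94]]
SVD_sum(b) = [[1.47, 0.84],  [-2.22, -1.26]] + [[0.56,-0.98], [0.37,-0.65]]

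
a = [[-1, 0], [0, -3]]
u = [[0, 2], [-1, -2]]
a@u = [[0, -2], [3, 6]]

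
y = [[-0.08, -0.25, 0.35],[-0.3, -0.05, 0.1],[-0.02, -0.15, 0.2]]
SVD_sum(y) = [[-0.15, -0.23, 0.33],[-0.07, -0.11, 0.16],[-0.09, -0.13, 0.18]] + [[0.07, -0.02, 0.02], [-0.23, 0.06, -0.06], [0.07, -0.02, 0.02]] + [[0.0, 0.00, 0.00], [-0.0, -0.00, -0.0], [-0.0, -0.00, -0.00]]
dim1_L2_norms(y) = [0.44, 0.32, 0.25]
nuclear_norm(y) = 0.80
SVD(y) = [[-0.80,0.30,-0.52], [-0.39,-0.92,0.08], [-0.45,0.27,0.85]] @ diag([0.5360068156954919, 0.26359850223422804, 0.0035388059922179574]) @ [[0.36, 0.54, -0.76],  [0.93, -0.26, 0.25],  [-0.06, -0.80, -0.59]]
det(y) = 0.00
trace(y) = 0.07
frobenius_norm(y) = 0.60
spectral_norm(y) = 0.54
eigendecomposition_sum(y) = [[-0.18,-0.11,0.17], [-0.24,-0.14,0.23], [-0.09,-0.05,0.09]] + [[0.10,-0.14,0.18], [-0.06,0.09,-0.12], [0.07,-0.1,0.12]] + [[0.0, -0.00, -0.00], [0.01, -0.00, -0.01], [0.00, -0.0, -0.01]]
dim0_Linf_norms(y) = [0.3, 0.25, 0.35]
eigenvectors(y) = [[-0.57, -0.73, 0.08], [-0.77, 0.47, 0.8], [-0.29, -0.49, 0.59]]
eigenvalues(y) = [-0.24, 0.31, -0.01]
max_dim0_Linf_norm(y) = 0.35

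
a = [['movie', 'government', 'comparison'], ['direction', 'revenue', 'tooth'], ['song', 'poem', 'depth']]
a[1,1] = 'revenue'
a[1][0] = 'direction'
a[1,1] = 'revenue'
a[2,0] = 'song'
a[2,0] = 'song'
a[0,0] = 'movie'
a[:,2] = ['comparison', 'tooth', 'depth']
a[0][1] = 'government'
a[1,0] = 'direction'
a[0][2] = 'comparison'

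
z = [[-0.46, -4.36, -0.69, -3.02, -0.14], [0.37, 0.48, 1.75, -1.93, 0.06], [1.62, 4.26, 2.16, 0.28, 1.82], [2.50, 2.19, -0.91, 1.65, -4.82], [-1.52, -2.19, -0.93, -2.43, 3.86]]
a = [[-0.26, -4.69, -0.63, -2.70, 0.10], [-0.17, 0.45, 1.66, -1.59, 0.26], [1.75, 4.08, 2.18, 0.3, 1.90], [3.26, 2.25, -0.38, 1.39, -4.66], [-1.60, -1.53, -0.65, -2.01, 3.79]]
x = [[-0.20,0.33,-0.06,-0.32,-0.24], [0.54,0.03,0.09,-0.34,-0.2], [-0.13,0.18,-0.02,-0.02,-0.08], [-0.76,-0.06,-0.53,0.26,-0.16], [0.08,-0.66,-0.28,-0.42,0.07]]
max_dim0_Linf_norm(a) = 4.69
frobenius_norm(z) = 11.46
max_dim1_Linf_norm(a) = 4.69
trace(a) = 7.55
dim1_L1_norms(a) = [8.38, 4.13, 10.21, 11.94, 9.58]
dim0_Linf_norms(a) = [3.26, 4.69, 2.18, 2.7, 4.66]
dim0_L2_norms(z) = [3.4, 6.85, 3.15, 4.64, 6.44]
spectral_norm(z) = 8.98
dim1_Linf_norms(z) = [4.36, 1.93, 4.26, 4.82, 3.86]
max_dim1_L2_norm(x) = 0.98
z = x + a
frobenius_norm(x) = 1.58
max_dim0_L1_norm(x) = 1.71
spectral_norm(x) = 1.14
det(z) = 146.61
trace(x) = 0.14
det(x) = -0.00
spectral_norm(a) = 8.79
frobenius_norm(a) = 11.26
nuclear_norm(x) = 2.85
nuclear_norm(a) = 20.25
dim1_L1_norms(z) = [8.67, 4.59, 10.14, 12.07, 10.93]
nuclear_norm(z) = 20.39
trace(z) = 7.69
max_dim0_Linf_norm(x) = 0.76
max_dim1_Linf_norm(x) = 0.76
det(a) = 202.60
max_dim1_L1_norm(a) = 11.94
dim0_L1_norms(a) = [7.04, 13.0, 5.5, 7.99, 10.71]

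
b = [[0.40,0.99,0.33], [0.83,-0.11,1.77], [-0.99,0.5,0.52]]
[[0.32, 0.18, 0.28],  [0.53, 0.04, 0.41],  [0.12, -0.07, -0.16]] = b@[[0.11, 0.13, 0.28], [0.19, 0.14, 0.13], [0.26, -0.03, 0.11]]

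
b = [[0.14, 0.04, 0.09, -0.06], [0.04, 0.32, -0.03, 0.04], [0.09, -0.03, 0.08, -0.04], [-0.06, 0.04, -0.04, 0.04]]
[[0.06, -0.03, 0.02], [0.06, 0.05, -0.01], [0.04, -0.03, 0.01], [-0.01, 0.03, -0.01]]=b@[[-0.05,  -0.23,  0.11], [0.26,  0.17,  -0.05], [0.65,  0.01,  -0.05], [0.07,  0.14,  -0.11]]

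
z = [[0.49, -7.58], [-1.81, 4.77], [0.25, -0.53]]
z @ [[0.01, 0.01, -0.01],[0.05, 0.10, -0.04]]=[[-0.37, -0.75, 0.3], [0.22, 0.46, -0.17], [-0.02, -0.05, 0.02]]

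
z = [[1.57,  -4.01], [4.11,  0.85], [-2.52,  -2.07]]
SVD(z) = [[0.03, 0.96], [-0.80, 0.19], [0.61, 0.2]] @ diag([5.170951726960167, 4.478410235501843]) @ [[-0.92, -0.39], [0.39, -0.92]]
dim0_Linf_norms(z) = [4.11, 4.01]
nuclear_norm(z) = 9.65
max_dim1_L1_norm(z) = 5.58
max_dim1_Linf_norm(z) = 4.11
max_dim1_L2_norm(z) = 4.31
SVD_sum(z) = [[-0.12,-0.05], [3.78,1.62], [-2.88,-1.23]] + [[1.69, -3.96], [0.33, -0.77], [0.36, -0.84]]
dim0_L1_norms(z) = [8.2, 6.93]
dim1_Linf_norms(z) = [4.01, 4.11, 2.52]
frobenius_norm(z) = 6.84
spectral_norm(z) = 5.17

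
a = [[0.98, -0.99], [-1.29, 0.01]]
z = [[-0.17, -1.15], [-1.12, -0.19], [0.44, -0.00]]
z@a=[[1.32, 0.16], [-0.85, 1.11], [0.43, -0.44]]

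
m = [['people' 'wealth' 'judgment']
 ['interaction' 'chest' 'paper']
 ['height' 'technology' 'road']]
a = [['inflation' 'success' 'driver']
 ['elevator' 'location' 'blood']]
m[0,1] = 'wealth'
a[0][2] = 'driver'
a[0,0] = 'inflation'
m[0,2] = 'judgment'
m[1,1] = 'chest'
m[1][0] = 'interaction'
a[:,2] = ['driver', 'blood']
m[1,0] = 'interaction'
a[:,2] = ['driver', 'blood']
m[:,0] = ['people', 'interaction', 'height']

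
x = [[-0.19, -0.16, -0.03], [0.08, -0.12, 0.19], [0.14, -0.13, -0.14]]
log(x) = [[(-1.49+1.76j), -1.07+0.96j, (-0.81-1.24j)], [(1.1+0.85j), (-1.39+0.46j), (1.51-0.6j)], [0.74-1.30j, -1.51-0.71j, -1.38+0.92j]]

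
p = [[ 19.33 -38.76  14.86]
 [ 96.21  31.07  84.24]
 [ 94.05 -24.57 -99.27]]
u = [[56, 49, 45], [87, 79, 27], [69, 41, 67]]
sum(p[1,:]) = 211.51999999999998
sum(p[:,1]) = -32.26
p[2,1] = -24.57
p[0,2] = 14.86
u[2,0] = 69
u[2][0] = 69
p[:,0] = [19.33, 96.21, 94.05]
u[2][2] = 67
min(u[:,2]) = 27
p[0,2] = 14.86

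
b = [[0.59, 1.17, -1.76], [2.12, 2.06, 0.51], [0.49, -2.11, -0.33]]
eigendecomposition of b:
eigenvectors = [[-0.55+0.00j, (0.09+0.58j), (0.09-0.58j)], [(-0.76+0j), (0.08-0.43j), 0.08+0.43j], [0.36+0.00j, 0.68+0.00j, 0.68-0.00j]]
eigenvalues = [(3.36+0j), (-0.52+1.73j), (-0.52-1.73j)]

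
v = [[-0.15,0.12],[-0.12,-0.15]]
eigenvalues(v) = [(-0.15+0.12j), (-0.15-0.12j)]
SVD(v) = [[-0.78,  -0.62],[-0.62,  0.78]] @ diag([0.19209372712298547, 0.19209372712298545]) @ [[1.00, 0.0], [-0.0, -1.0]]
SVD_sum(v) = [[-0.15,0.00], [-0.12,0.0]] + [[0.0, 0.12], [0.00, -0.15]]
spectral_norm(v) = 0.19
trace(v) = -0.30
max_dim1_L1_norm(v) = 0.27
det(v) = 0.04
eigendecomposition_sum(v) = [[(-0.08+0.06j), 0.06+0.08j], [-0.06-0.08j, -0.08+0.06j]] + [[-0.08-0.06j,(0.06-0.08j)], [(-0.06+0.08j),-0.08-0.06j]]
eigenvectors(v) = [[(0.71+0j), (0.71-0j)], [0.71j, -0.71j]]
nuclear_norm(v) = 0.38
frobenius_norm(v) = 0.27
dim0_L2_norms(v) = [0.19, 0.19]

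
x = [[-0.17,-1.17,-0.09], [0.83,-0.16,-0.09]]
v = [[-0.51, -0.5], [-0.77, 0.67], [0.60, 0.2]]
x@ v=[[0.93, -0.72], [-0.35, -0.54]]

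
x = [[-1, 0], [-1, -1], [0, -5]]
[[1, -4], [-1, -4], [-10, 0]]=x@[[-1, 4], [2, 0]]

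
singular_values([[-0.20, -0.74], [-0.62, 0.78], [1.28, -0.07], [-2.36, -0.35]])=[2.77, 1.12]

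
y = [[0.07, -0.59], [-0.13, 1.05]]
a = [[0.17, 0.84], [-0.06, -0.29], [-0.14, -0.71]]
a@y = [[-0.1,0.78],[0.03,-0.27],[0.08,-0.66]]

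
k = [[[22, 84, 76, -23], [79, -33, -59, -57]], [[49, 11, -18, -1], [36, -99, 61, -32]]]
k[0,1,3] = -57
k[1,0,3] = -1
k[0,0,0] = 22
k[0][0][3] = -23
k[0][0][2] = 76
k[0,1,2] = -59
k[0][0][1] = 84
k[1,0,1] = 11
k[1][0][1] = 11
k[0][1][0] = 79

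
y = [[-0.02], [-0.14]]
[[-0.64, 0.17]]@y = [[-0.01]]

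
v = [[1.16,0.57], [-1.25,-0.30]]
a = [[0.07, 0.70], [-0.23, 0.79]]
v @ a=[[-0.05, 1.26], [-0.02, -1.11]]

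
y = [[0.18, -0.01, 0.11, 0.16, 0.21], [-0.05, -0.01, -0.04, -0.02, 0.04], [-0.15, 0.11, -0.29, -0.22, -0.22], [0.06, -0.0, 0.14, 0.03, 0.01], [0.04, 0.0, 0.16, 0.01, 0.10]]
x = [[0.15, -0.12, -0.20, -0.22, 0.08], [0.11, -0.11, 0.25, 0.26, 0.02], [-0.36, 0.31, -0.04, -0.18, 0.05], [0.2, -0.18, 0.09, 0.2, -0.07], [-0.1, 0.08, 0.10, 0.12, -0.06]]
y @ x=[[-0.00, 0.00, -0.01, -0.0, -0.0], [-0.0, 0.00, 0.01, 0.02, -0.01], [0.07, -0.06, 0.03, 0.04, 0.0], [-0.04, 0.03, -0.01, -0.03, 0.01], [-0.06, 0.05, -0.00, -0.02, 0.0]]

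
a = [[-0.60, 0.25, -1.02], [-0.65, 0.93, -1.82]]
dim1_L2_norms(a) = [1.21, 2.14]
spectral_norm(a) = 2.44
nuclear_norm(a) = 2.76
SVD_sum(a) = [[-0.41, 0.45, -1.01], [-0.75, 0.82, -1.83]] + [[-0.19, -0.20, -0.01], [0.1, 0.11, 0.01]]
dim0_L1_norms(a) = [1.25, 1.18, 2.84]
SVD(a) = [[-0.48,-0.88], [-0.88,0.48]] @ diag([2.4422888289864173, 0.31293014525314666]) @ [[0.35, -0.38, 0.85], [0.68, 0.73, 0.05]]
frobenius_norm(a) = 2.46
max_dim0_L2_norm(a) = 2.09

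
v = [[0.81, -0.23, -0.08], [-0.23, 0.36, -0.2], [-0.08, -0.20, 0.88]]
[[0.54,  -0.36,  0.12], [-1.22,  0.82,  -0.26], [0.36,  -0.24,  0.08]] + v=[[1.35, -0.59, 0.04], [-1.45, 1.18, -0.46], [0.28, -0.44, 0.96]]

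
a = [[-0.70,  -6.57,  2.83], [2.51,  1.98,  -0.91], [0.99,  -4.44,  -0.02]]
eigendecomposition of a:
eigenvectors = [[(-0.75+0j), -0.75-0.00j, -0.22+0.00j], [(0.04+0.4j), 0.04-0.40j, (0.35+0j)], [(-0.52+0.02j), (-0.52-0.02j), (0.91+0j)]]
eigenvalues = [(1.61+3.46j), (1.61-3.46j), (-1.97+0j)]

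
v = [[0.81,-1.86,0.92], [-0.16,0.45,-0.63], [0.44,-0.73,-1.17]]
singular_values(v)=[2.35, 1.47, 0.0]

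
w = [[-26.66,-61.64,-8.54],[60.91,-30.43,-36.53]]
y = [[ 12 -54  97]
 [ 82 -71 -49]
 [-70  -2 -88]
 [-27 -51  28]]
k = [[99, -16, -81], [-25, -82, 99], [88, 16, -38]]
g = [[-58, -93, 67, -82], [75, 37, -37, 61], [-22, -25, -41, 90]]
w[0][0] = -26.66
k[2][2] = -38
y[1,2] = -49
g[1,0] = 75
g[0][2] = 67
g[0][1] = -93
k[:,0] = [99, -25, 88]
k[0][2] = -81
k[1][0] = -25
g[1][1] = 37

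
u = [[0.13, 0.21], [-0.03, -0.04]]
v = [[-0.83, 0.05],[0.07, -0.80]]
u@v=[[-0.09, -0.16],  [0.02, 0.03]]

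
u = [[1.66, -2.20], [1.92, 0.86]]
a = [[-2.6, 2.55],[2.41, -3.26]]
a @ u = [[0.58, 7.91], [-2.26, -8.11]]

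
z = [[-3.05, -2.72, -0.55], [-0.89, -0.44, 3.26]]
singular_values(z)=[4.21, 3.3]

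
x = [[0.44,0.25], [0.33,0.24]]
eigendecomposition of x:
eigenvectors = [[0.77, -0.53], [0.63, 0.85]]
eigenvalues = [0.64, 0.04]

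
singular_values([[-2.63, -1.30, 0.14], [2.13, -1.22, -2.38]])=[3.84, 2.36]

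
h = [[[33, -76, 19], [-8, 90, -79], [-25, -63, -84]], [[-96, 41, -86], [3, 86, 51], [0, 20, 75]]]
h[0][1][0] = -8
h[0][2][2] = -84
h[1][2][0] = 0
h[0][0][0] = 33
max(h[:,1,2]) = 51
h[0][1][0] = -8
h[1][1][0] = 3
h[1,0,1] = 41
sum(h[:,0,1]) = -35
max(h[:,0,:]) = 41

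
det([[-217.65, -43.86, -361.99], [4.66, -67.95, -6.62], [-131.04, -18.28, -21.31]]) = 2922830.691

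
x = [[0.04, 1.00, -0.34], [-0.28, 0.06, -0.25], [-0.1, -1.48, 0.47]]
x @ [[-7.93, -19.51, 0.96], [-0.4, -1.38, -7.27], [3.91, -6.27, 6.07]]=[[-2.05, -0.03, -9.3],[1.22, 6.95, -2.22],[3.22, 1.05, 13.52]]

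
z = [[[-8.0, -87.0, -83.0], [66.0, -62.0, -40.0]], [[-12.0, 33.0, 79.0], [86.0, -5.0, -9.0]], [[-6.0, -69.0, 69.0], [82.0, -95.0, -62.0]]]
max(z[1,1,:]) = 86.0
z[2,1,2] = -62.0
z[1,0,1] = 33.0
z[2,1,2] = -62.0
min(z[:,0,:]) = -87.0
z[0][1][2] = -40.0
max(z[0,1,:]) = 66.0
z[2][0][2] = 69.0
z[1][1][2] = -9.0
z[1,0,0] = -12.0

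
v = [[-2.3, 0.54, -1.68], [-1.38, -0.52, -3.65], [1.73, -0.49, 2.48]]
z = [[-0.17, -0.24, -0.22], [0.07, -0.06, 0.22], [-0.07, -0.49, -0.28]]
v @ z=[[0.55, 1.34, 1.10], [0.45, 2.15, 1.21], [-0.50, -1.60, -1.18]]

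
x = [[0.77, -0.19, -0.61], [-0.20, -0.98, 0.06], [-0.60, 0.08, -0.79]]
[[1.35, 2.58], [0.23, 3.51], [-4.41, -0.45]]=x @ [[3.69, 1.57],[-0.82, -3.96],[2.70, -1.02]]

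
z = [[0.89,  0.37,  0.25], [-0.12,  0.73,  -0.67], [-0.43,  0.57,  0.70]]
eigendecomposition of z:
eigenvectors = [[(-0.83+0j), 0.20-0.34j, (0.2+0.34j)],[(-0.46+0j), (0.11+0.62j), 0.11-0.62j],[0.33+0.00j, (0.67+0j), (0.67-0j)]]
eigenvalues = [(0.99+0j), (0.66+0.75j), (0.66-0.75j)]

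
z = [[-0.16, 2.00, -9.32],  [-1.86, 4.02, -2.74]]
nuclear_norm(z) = 13.81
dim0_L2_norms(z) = [1.87, 4.49, 9.71]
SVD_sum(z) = [[-0.81, 3.15, -8.85], [-0.35, 1.36, -3.82]] + [[0.65, -1.15, -0.47], [-1.51, 2.66, 1.08]]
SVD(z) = [[-0.92, -0.4], [-0.4, 0.92]] @ diag([10.272521673088342, 3.534246521669121]) @ [[0.09, -0.33, 0.94], [-0.47, 0.82, 0.33]]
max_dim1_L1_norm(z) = 11.48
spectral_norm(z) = 10.27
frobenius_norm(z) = 10.86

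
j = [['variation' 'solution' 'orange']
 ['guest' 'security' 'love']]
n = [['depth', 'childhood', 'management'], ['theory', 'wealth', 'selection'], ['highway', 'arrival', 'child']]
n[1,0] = 'theory'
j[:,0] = ['variation', 'guest']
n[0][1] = 'childhood'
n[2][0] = 'highway'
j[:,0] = ['variation', 'guest']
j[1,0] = 'guest'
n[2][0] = 'highway'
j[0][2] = 'orange'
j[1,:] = ['guest', 'security', 'love']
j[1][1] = 'security'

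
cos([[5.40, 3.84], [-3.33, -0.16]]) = [[-7.04,-3.99],[3.46,-1.27]]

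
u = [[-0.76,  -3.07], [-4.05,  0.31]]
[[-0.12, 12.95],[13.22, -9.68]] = u @ [[-3.20, 2.03],[0.83, -4.72]]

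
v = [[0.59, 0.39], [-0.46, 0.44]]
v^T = [[0.59, -0.46], [0.39, 0.44]]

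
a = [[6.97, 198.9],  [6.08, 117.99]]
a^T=[[6.97,6.08], [198.9,117.99]]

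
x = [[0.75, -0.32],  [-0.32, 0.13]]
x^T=[[0.75, -0.32], [-0.32, 0.13]]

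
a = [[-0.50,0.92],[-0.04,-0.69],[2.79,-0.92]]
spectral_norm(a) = 3.05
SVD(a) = [[-0.27, 0.69], [0.08, -0.68], [0.96, 0.25]] @ diag([3.0491867288010757, 0.9523971298273614]) @ [[0.92, -0.39], [0.39, 0.92]]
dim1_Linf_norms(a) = [0.92, 0.69, 2.79]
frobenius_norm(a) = 3.19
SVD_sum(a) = [[-0.75, 0.32], [0.21, -0.09], [2.7, -1.14]] + [[0.25, 0.6], [-0.25, -0.6], [0.09, 0.22]]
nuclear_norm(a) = 4.00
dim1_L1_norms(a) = [1.42, 0.73, 3.71]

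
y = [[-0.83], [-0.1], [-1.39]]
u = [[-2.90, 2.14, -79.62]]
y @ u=[[2.41, -1.78, 66.08], [0.29, -0.21, 7.96], [4.03, -2.97, 110.67]]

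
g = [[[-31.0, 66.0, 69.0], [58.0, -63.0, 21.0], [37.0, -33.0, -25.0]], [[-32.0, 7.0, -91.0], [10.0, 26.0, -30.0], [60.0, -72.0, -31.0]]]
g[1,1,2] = -30.0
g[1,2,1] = -72.0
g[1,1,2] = -30.0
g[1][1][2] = -30.0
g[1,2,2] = -31.0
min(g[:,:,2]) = -91.0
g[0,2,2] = -25.0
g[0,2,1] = -33.0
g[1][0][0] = -32.0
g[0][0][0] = -31.0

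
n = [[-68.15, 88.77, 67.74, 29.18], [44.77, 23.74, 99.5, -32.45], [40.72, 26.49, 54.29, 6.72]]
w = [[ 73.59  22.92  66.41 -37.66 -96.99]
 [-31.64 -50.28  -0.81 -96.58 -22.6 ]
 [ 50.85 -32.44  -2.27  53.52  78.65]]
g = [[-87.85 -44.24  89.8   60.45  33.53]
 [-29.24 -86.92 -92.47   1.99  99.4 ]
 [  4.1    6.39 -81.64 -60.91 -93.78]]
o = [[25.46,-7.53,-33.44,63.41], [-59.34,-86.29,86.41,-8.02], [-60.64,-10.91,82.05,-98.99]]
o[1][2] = 86.41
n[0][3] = 29.18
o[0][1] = -7.53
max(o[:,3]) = 63.41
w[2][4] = 78.65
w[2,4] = 78.65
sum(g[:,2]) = -84.31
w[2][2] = -2.27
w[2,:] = [50.85, -32.44, -2.27, 53.52, 78.65]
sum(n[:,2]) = 221.53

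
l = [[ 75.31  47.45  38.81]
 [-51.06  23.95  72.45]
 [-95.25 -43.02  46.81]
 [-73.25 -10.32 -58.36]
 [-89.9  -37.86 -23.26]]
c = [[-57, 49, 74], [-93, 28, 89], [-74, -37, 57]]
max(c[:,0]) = -57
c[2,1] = -37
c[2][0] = -74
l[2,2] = 46.81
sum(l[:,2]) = 76.44999999999999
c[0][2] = 74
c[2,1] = -37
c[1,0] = -93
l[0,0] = 75.31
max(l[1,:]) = 72.45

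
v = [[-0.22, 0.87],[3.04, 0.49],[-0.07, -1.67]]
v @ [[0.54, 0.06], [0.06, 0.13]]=[[-0.07, 0.10], [1.67, 0.25], [-0.14, -0.22]]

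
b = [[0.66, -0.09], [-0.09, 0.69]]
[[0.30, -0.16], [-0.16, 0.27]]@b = [[0.21, -0.14],[-0.13, 0.20]]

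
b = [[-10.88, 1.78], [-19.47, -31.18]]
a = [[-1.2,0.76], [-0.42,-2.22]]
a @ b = [[-1.74, -25.83],[47.79, 68.47]]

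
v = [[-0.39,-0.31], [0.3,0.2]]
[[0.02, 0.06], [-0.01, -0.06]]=v @ [[0.08, -0.46],[-0.16, 0.37]]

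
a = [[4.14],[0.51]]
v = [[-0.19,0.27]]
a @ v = [[-0.79, 1.12], [-0.10, 0.14]]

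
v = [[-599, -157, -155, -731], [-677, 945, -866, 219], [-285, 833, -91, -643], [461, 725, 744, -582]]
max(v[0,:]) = -155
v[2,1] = 833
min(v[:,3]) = -731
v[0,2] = -155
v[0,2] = -155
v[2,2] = -91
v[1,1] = 945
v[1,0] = -677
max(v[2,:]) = 833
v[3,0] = 461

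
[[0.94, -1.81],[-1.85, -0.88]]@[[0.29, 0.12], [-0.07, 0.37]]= [[0.40,-0.56],[-0.47,-0.55]]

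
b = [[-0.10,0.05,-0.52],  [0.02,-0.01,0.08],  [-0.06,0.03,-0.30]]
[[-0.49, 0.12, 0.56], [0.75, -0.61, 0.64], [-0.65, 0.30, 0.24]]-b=[[-0.39,0.07,1.08], [0.73,-0.60,0.56], [-0.59,0.27,0.54]]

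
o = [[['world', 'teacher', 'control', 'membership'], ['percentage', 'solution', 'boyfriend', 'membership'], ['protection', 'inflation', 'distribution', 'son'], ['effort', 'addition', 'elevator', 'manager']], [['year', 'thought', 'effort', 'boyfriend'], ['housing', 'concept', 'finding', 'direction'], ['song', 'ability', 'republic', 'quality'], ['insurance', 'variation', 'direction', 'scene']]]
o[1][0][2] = 'effort'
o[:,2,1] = ['inflation', 'ability']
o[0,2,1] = 'inflation'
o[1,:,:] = [['year', 'thought', 'effort', 'boyfriend'], ['housing', 'concept', 'finding', 'direction'], ['song', 'ability', 'republic', 'quality'], ['insurance', 'variation', 'direction', 'scene']]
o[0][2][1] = 'inflation'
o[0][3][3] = 'manager'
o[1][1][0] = 'housing'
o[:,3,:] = [['effort', 'addition', 'elevator', 'manager'], ['insurance', 'variation', 'direction', 'scene']]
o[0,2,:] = ['protection', 'inflation', 'distribution', 'son']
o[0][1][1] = 'solution'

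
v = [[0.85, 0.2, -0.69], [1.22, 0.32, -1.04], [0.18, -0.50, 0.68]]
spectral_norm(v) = 2.02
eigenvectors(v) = [[-0.24,-0.48,-0.53],[-0.81,-0.65,-0.78],[-0.53,-0.59,0.33]]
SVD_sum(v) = [[0.77, 0.26, -0.75],  [1.14, 0.39, -1.1],  [-0.32, -0.11, 0.31]] + [[0.08, -0.06, 0.06], [0.08, -0.07, 0.06], [0.5, -0.39, 0.37]] + [[-0.0,-0.00,-0.0], [0.00,0.0,0.0], [0.0,0.00,0.0]]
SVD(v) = [[-0.55, 0.16, -0.82], [-0.81, 0.17, 0.57], [0.22, 0.97, 0.03]] @ diag([2.0217491413906963, 0.7538769021912141, 0.000160089232192698]) @ [[-0.7, -0.24, 0.68],  [0.68, -0.53, 0.51],  [0.24, 0.81, 0.53]]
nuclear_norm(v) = 2.78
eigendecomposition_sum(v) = [[-0.00, 0.0, 0.00], [-0.00, 0.0, 0.00], [-0.0, 0.0, 0.00]] + [[0.38, -0.20, 0.13],[0.53, -0.28, 0.18],[0.47, -0.25, 0.16]] + [[0.47, 0.40, -0.82], [0.7, 0.6, -1.22], [-0.29, -0.25, 0.52]]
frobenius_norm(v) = 2.16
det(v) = 0.00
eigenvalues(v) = [0.0, 0.27, 1.58]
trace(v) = 1.85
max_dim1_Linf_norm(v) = 1.22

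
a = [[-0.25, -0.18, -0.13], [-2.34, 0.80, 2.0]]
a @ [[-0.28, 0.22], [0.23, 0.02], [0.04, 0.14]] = [[0.02, -0.08], [0.92, -0.22]]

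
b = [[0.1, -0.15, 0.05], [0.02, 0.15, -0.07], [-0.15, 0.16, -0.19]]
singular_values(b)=[0.36, 0.11, 0.07]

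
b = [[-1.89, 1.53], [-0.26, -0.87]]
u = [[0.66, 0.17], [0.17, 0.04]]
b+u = [[-1.23,1.70], [-0.09,-0.83]]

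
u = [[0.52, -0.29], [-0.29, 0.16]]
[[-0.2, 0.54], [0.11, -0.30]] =u @ [[-0.17, 0.47], [0.37, -1.02]]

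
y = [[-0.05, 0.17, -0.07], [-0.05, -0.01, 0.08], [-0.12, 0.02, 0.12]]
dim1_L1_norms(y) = [0.29, 0.14, 0.26]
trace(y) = 0.06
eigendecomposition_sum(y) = [[-0.05, 0.13, -0.07],[-0.0, 0.01, -0.00],[-0.03, 0.08, -0.04]] + [[-0.02, -0.03, 0.04], [-0.07, -0.08, 0.12], [-0.12, -0.13, 0.21]] + [[0.02, 0.06, -0.04], [0.02, 0.06, -0.04], [0.03, 0.08, -0.05]]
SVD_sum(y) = [[0.04, 0.06, -0.1], [-0.03, -0.04, 0.07], [-0.04, -0.06, 0.10]] + [[-0.09, 0.11, 0.03], [-0.03, 0.03, 0.01], [-0.07, 0.08, 0.02]] + [[0.00, 0.0, 0.0],[0.01, 0.0, 0.0],[-0.0, -0.00, -0.00]]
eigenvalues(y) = [-0.08, 0.11, 0.04]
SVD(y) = [[-0.62, 0.77, 0.13], [0.44, 0.21, 0.87], [0.65, 0.6, -0.47]] @ diag([0.19655939810007103, 0.1891858188365321, 0.008551547794912306]) @ [[-0.35,-0.49,0.8], [-0.64,0.75,0.18], [0.68,0.45,0.58]]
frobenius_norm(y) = 0.27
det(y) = -0.00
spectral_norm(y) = 0.20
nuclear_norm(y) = 0.39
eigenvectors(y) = [[-0.86,  0.16,  -0.55], [-0.04,  0.5,  -0.54], [-0.50,  0.85,  -0.64]]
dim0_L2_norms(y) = [0.14, 0.17, 0.16]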